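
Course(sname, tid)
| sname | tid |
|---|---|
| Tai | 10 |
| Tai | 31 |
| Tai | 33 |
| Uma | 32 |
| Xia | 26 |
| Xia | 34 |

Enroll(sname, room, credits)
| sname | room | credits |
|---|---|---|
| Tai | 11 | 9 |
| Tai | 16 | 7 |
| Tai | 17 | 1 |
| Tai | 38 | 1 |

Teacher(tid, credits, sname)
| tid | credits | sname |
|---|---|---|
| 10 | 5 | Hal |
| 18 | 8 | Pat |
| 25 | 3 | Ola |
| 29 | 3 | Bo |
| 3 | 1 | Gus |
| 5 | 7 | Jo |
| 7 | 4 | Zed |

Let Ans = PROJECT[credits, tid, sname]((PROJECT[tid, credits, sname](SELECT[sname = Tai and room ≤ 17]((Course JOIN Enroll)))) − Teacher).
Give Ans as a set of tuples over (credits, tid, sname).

{(1, 10, Tai), (1, 31, Tai), (1, 33, Tai), (7, 10, Tai), (7, 31, Tai), (7, 33, Tai), (9, 10, Tai), (9, 31, Tai), (9, 33, Tai)}

Natural join on sname: {(Tai, 10, 11, 9), (Tai, 10, 16, 7), (Tai, 10, 17, 1), (Tai, 10, 38, 1), (Tai, 31, 11, 9), (Tai, 31, 16, 7), (Tai, 31, 17, 1), (Tai, 31, 38, 1), (Tai, 33, 11, 9), (Tai, 33, 16, 7), (Tai, 33, 17, 1), (Tai, 33, 38, 1)}
Apply σ_{sname = Tai and room ≤ 17}; surviving tuples: {(Tai, 10, 11, 9), (Tai, 10, 16, 7), (Tai, 10, 17, 1), (Tai, 31, 11, 9), (Tai, 31, 16, 7), (Tai, 31, 17, 1), (Tai, 33, 11, 9), (Tai, 33, 16, 7), (Tai, 33, 17, 1)}
π_{tid, credits, sname} gives {(10, 1, Tai), (10, 7, Tai), (10, 9, Tai), (31, 1, Tai), (31, 7, Tai), (31, 9, Tai), (33, 1, Tai), (33, 7, Tai), (33, 9, Tai)}.
Set difference of the two operands is {(10, 1, Tai), (10, 7, Tai), (10, 9, Tai), (31, 1, Tai), (31, 7, Tai), (31, 9, Tai), (33, 1, Tai), (33, 7, Tai), (33, 9, Tai)}.
π_{credits, tid, sname} gives {(1, 10, Tai), (1, 31, Tai), (1, 33, Tai), (7, 10, Tai), (7, 31, Tai), (7, 33, Tai), (9, 10, Tai), (9, 31, Tai), (9, 33, Tai)}.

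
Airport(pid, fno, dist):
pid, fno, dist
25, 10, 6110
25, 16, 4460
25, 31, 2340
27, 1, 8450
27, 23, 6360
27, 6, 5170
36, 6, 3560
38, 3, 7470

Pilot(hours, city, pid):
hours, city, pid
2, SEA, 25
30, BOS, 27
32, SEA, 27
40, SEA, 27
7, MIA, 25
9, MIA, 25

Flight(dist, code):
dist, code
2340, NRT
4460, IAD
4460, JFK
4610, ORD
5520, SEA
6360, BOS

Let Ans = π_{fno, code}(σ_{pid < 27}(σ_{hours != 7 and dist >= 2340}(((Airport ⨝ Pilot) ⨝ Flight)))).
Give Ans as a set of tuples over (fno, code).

{(16, IAD), (16, JFK), (31, NRT)}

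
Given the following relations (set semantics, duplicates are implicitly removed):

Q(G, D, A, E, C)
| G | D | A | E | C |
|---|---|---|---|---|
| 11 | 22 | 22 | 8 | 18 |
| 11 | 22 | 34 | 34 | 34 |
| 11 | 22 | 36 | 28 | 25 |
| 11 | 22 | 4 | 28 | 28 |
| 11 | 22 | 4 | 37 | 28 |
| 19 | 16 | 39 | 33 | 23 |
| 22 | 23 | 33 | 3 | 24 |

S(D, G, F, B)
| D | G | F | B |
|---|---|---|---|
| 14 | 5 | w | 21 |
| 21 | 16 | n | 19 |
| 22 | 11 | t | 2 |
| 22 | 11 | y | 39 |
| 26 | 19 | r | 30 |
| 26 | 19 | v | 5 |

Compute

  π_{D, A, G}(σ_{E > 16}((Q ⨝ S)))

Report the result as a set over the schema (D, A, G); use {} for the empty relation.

Q ⋈ S (natural join on G, D): {(11, 22, 22, 8, 18, t, 2), (11, 22, 22, 8, 18, y, 39), (11, 22, 34, 34, 34, t, 2), (11, 22, 34, 34, 34, y, 39), (11, 22, 36, 28, 25, t, 2), (11, 22, 36, 28, 25, y, 39), (11, 22, 4, 28, 28, t, 2), (11, 22, 4, 28, 28, y, 39), (11, 22, 4, 37, 28, t, 2), (11, 22, 4, 37, 28, y, 39)}
σ[E > 16]: keep tuples satisfying E > 16 → {(11, 22, 34, 34, 34, t, 2), (11, 22, 34, 34, 34, y, 39), (11, 22, 36, 28, 25, t, 2), (11, 22, 36, 28, 25, y, 39), (11, 22, 4, 28, 28, t, 2), (11, 22, 4, 28, 28, y, 39), (11, 22, 4, 37, 28, t, 2), (11, 22, 4, 37, 28, y, 39)}
Keep only column(s) D, A, G (5 duplicate(s) eliminated): {(22, 34, 11), (22, 36, 11), (22, 4, 11)}

{(22, 34, 11), (22, 36, 11), (22, 4, 11)}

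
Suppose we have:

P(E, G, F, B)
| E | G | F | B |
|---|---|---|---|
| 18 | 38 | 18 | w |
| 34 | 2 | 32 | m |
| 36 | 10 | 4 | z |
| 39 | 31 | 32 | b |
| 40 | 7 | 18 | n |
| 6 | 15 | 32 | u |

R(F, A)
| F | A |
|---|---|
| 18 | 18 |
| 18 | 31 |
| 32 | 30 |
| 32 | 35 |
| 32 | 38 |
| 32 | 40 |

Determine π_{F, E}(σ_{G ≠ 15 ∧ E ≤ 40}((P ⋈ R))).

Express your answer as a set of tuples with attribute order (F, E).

Joining P and R on F yields {(18, 38, 18, w, 18), (18, 38, 18, w, 31), (34, 2, 32, m, 30), (34, 2, 32, m, 35), (34, 2, 32, m, 38), (34, 2, 32, m, 40), (39, 31, 32, b, 30), (39, 31, 32, b, 35), (39, 31, 32, b, 38), (39, 31, 32, b, 40), (40, 7, 18, n, 18), (40, 7, 18, n, 31), (6, 15, 32, u, 30), (6, 15, 32, u, 35), (6, 15, 32, u, 38), (6, 15, 32, u, 40)}.
Selection G ≠ 15 ∧ E ≤ 40: {(18, 38, 18, w, 18), (18, 38, 18, w, 31), (34, 2, 32, m, 30), (34, 2, 32, m, 35), (34, 2, 32, m, 38), (34, 2, 32, m, 40), (39, 31, 32, b, 30), (39, 31, 32, b, 35), (39, 31, 32, b, 38), (39, 31, 32, b, 40), (40, 7, 18, n, 18), (40, 7, 18, n, 31)}
π[F, E]: project onto (F, E) (8 duplicate(s) eliminated) → {(18, 18), (18, 40), (32, 34), (32, 39)}

{(18, 18), (18, 40), (32, 34), (32, 39)}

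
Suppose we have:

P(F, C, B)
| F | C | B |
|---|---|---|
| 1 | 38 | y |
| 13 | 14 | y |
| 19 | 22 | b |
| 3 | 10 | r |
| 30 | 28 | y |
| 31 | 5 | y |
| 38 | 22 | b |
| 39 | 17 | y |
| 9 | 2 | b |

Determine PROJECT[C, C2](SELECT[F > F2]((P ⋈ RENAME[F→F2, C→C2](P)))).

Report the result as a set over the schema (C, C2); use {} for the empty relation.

ρ[F→F2, C→C2]: schema becomes (F2, C2, B); tuples unchanged.
Natural join on B: {(1, 38, y, 1, 38), (1, 38, y, 13, 14), (1, 38, y, 30, 28), (1, 38, y, 31, 5), (1, 38, y, 39, 17), (13, 14, y, 1, 38), (13, 14, y, 13, 14), (13, 14, y, 30, 28), (13, 14, y, 31, 5), (13, 14, y, 39, 17), (19, 22, b, 19, 22), (19, 22, b, 38, 22), (19, 22, b, 9, 2), (3, 10, r, 3, 10), (30, 28, y, 1, 38), (30, 28, y, 13, 14), (30, 28, y, 30, 28), (30, 28, y, 31, 5), (30, 28, y, 39, 17), (31, 5, y, 1, 38), (31, 5, y, 13, 14), (31, 5, y, 30, 28), (31, 5, y, 31, 5), (31, 5, y, 39, 17), (38, 22, b, 19, 22), (38, 22, b, 38, 22), (38, 22, b, 9, 2), (39, 17, y, 1, 38), (39, 17, y, 13, 14), (39, 17, y, 30, 28), (39, 17, y, 31, 5), (39, 17, y, 39, 17), (9, 2, b, 19, 22), (9, 2, b, 38, 22), (9, 2, b, 9, 2)}
Apply σ_{F > F2}; surviving tuples: {(13, 14, y, 1, 38), (19, 22, b, 9, 2), (30, 28, y, 1, 38), (30, 28, y, 13, 14), (31, 5, y, 1, 38), (31, 5, y, 13, 14), (31, 5, y, 30, 28), (38, 22, b, 19, 22), (38, 22, b, 9, 2), (39, 17, y, 1, 38), (39, 17, y, 13, 14), (39, 17, y, 30, 28), (39, 17, y, 31, 5)}
Keep only column(s) C, C2 (1 duplicate(s) eliminated): {(14, 38), (17, 14), (17, 28), (17, 38), (17, 5), (22, 2), (22, 22), (28, 14), (28, 38), (5, 14), (5, 28), (5, 38)}

{(14, 38), (17, 14), (17, 28), (17, 38), (17, 5), (22, 2), (22, 22), (28, 14), (28, 38), (5, 14), (5, 28), (5, 38)}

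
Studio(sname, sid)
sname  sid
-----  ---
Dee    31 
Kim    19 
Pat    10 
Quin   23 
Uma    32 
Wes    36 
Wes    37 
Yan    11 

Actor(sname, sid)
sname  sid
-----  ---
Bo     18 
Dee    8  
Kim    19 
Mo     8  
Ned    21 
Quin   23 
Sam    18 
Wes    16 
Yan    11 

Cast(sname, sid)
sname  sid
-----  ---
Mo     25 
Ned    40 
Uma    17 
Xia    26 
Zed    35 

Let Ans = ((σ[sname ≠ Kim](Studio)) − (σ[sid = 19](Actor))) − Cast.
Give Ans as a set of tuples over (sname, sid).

Apply σ_{sname ≠ Kim}; surviving tuples: {(Dee, 31), (Pat, 10), (Quin, 23), (Uma, 32), (Wes, 36), (Wes, 37), (Yan, 11)}
Apply σ_{sid = 19}; surviving tuples: {(Kim, 19)}
Taking the difference: {(Dee, 31), (Pat, 10), (Quin, 23), (Uma, 32), (Wes, 36), (Wes, 37), (Yan, 11)}
Taking the difference: {(Dee, 31), (Pat, 10), (Quin, 23), (Uma, 32), (Wes, 36), (Wes, 37), (Yan, 11)}

{(Dee, 31), (Pat, 10), (Quin, 23), (Uma, 32), (Wes, 36), (Wes, 37), (Yan, 11)}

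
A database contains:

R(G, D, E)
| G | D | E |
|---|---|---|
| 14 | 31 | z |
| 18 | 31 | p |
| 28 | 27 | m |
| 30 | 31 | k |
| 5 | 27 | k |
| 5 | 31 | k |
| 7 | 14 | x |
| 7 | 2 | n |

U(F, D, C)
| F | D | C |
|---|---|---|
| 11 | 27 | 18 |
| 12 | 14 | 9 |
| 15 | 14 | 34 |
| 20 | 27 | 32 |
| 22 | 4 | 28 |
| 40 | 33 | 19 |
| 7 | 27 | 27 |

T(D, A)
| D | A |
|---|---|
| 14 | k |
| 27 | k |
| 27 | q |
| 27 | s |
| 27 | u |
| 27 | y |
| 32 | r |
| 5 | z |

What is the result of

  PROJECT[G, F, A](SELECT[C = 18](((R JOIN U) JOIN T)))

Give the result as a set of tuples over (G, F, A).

Natural join on D: {(28, 27, m, 11, 18), (28, 27, m, 20, 32), (28, 27, m, 7, 27), (5, 27, k, 11, 18), (5, 27, k, 20, 32), (5, 27, k, 7, 27), (7, 14, x, 12, 9), (7, 14, x, 15, 34)}
Natural join on D: {(28, 27, m, 11, 18, k), (28, 27, m, 11, 18, q), (28, 27, m, 11, 18, s), (28, 27, m, 11, 18, u), (28, 27, m, 11, 18, y), (28, 27, m, 20, 32, k), (28, 27, m, 20, 32, q), (28, 27, m, 20, 32, s), (28, 27, m, 20, 32, u), (28, 27, m, 20, 32, y), (28, 27, m, 7, 27, k), (28, 27, m, 7, 27, q), (28, 27, m, 7, 27, s), (28, 27, m, 7, 27, u), (28, 27, m, 7, 27, y), (5, 27, k, 11, 18, k), (5, 27, k, 11, 18, q), (5, 27, k, 11, 18, s), (5, 27, k, 11, 18, u), (5, 27, k, 11, 18, y), (5, 27, k, 20, 32, k), (5, 27, k, 20, 32, q), (5, 27, k, 20, 32, s), (5, 27, k, 20, 32, u), (5, 27, k, 20, 32, y), (5, 27, k, 7, 27, k), (5, 27, k, 7, 27, q), (5, 27, k, 7, 27, s), (5, 27, k, 7, 27, u), (5, 27, k, 7, 27, y), (7, 14, x, 12, 9, k), (7, 14, x, 15, 34, k)}
Filtering on C = 18 leaves {(28, 27, m, 11, 18, k), (28, 27, m, 11, 18, q), (28, 27, m, 11, 18, s), (28, 27, m, 11, 18, u), (28, 27, m, 11, 18, y), (5, 27, k, 11, 18, k), (5, 27, k, 11, 18, q), (5, 27, k, 11, 18, s), (5, 27, k, 11, 18, u), (5, 27, k, 11, 18, y)}.
Projecting to G, F, A: {(28, 11, k), (28, 11, q), (28, 11, s), (28, 11, u), (28, 11, y), (5, 11, k), (5, 11, q), (5, 11, s), (5, 11, u), (5, 11, y)}

{(28, 11, k), (28, 11, q), (28, 11, s), (28, 11, u), (28, 11, y), (5, 11, k), (5, 11, q), (5, 11, s), (5, 11, u), (5, 11, y)}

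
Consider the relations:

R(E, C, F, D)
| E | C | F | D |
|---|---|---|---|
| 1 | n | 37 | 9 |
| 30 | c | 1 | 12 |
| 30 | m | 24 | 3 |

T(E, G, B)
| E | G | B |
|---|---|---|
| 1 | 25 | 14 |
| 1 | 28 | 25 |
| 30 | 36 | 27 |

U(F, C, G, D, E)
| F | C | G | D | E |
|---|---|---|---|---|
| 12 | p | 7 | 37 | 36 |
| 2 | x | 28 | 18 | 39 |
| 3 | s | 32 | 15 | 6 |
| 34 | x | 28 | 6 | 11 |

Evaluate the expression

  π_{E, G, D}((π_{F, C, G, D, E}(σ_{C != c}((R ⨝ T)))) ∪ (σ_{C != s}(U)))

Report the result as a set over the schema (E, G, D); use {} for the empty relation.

Natural join on E: {(1, n, 37, 9, 25, 14), (1, n, 37, 9, 28, 25), (30, c, 1, 12, 36, 27), (30, m, 24, 3, 36, 27)}
Filtering on C != c leaves {(1, n, 37, 9, 25, 14), (1, n, 37, 9, 28, 25), (30, m, 24, 3, 36, 27)}.
π_{F, C, G, D, E} gives {(24, m, 36, 3, 30), (37, n, 25, 9, 1), (37, n, 28, 9, 1)}.
Filtering on C != s leaves {(12, p, 7, 37, 36), (2, x, 28, 18, 39), (34, x, 28, 6, 11)}.
Union: {(24, m, 36, 3, 30), (37, n, 25, 9, 1), (37, n, 28, 9, 1)} with {(12, p, 7, 37, 36), (2, x, 28, 18, 39), (34, x, 28, 6, 11)} → {(12, p, 7, 37, 36), (2, x, 28, 18, 39), (24, m, 36, 3, 30), (34, x, 28, 6, 11), (37, n, 25, 9, 1), (37, n, 28, 9, 1)}
π_{E, G, D} gives {(1, 25, 9), (1, 28, 9), (11, 28, 6), (30, 36, 3), (36, 7, 37), (39, 28, 18)}.

{(1, 25, 9), (1, 28, 9), (11, 28, 6), (30, 36, 3), (36, 7, 37), (39, 28, 18)}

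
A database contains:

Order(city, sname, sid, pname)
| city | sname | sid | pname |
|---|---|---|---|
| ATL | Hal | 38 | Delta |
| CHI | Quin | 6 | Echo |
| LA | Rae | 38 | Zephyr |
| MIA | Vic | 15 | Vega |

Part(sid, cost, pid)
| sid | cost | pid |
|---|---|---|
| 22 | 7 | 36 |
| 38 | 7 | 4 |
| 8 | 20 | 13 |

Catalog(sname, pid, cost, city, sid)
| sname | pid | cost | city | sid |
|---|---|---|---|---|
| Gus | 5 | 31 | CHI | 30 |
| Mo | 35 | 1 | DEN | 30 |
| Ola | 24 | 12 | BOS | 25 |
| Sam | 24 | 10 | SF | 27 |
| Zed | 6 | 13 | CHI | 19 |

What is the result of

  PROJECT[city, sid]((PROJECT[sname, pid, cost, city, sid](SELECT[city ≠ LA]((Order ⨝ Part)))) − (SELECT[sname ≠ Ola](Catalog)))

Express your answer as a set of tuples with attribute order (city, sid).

Joining Order and Part on sid yields {(ATL, Hal, 38, Delta, 7, 4), (LA, Rae, 38, Zephyr, 7, 4)}.
σ[city ≠ LA]: keep tuples satisfying city ≠ LA → {(ATL, Hal, 38, Delta, 7, 4)}
π_{sname, pid, cost, city, sid} gives {(Hal, 4, 7, ATL, 38)}.
σ[sname ≠ Ola]: keep tuples satisfying sname ≠ Ola → {(Gus, 5, 31, CHI, 30), (Mo, 35, 1, DEN, 30), (Sam, 24, 10, SF, 27), (Zed, 6, 13, CHI, 19)}
Set difference of the two operands is {(Hal, 4, 7, ATL, 38)}.
π_{city, sid} gives {(ATL, 38)}.

{(ATL, 38)}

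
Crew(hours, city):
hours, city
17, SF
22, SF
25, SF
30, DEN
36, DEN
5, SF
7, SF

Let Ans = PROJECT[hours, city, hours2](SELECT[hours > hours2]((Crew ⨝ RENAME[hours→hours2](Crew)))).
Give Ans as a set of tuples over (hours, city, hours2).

{(17, SF, 5), (17, SF, 7), (22, SF, 17), (22, SF, 5), (22, SF, 7), (25, SF, 17), (25, SF, 22), (25, SF, 5), (25, SF, 7), (36, DEN, 30), (7, SF, 5)}

ρ[hours→hours2]: schema becomes (hours2, city); tuples unchanged.
Joining Crew and RENAME[hours→hours2](Crew) on city yields {(17, SF, 17), (17, SF, 22), (17, SF, 25), (17, SF, 5), (17, SF, 7), (22, SF, 17), (22, SF, 22), (22, SF, 25), (22, SF, 5), (22, SF, 7), (25, SF, 17), (25, SF, 22), (25, SF, 25), (25, SF, 5), (25, SF, 7), (30, DEN, 30), (30, DEN, 36), (36, DEN, 30), (36, DEN, 36), (5, SF, 17), (5, SF, 22), (5, SF, 25), (5, SF, 5), (5, SF, 7), (7, SF, 17), (7, SF, 22), (7, SF, 25), (7, SF, 5), (7, SF, 7)}.
Selection hours > hours2: {(17, SF, 5), (17, SF, 7), (22, SF, 17), (22, SF, 5), (22, SF, 7), (25, SF, 17), (25, SF, 22), (25, SF, 5), (25, SF, 7), (36, DEN, 30), (7, SF, 5)}
Projecting to hours, city, hours2: {(17, SF, 5), (17, SF, 7), (22, SF, 17), (22, SF, 5), (22, SF, 7), (25, SF, 17), (25, SF, 22), (25, SF, 5), (25, SF, 7), (36, DEN, 30), (7, SF, 5)}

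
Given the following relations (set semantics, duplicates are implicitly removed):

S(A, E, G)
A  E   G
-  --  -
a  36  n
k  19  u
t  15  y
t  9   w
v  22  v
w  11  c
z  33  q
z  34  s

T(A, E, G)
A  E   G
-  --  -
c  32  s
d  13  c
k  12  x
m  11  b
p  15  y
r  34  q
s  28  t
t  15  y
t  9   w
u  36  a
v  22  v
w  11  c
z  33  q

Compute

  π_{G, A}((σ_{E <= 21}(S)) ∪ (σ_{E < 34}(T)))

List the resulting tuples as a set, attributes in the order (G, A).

Filtering on E <= 21 leaves {(k, 19, u), (t, 15, y), (t, 9, w), (w, 11, c)}.
Filtering on E < 34 leaves {(c, 32, s), (d, 13, c), (k, 12, x), (m, 11, b), (p, 15, y), (s, 28, t), (t, 15, y), (t, 9, w), (v, 22, v), (w, 11, c), (z, 33, q)}.
Union: {(k, 19, u), (t, 15, y), (t, 9, w), (w, 11, c)} with {(c, 32, s), (d, 13, c), (k, 12, x), (m, 11, b), (p, 15, y), (s, 28, t), (t, 15, y), (t, 9, w), (v, 22, v), (w, 11, c), (z, 33, q)} → {(c, 32, s), (d, 13, c), (k, 12, x), (k, 19, u), (m, 11, b), (p, 15, y), (s, 28, t), (t, 15, y), (t, 9, w), (v, 22, v), (w, 11, c), (z, 33, q)}
Projecting to G, A: {(b, m), (c, d), (c, w), (q, z), (s, c), (t, s), (u, k), (v, v), (w, t), (x, k), (y, p), (y, t)}

{(b, m), (c, d), (c, w), (q, z), (s, c), (t, s), (u, k), (v, v), (w, t), (x, k), (y, p), (y, t)}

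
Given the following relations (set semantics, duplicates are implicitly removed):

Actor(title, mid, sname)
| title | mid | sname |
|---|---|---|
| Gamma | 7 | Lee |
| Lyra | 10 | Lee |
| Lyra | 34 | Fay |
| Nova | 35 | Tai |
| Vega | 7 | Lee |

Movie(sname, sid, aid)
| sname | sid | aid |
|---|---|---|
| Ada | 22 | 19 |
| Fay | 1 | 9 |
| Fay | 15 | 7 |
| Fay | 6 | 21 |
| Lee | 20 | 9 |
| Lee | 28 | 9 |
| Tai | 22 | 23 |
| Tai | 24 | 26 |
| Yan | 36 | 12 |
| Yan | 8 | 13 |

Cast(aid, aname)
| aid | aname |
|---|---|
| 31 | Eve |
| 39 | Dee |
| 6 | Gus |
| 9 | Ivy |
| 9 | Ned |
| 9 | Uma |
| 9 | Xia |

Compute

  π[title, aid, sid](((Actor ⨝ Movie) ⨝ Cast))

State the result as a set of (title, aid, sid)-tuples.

Joining Actor and Movie on sname yields {(Gamma, 7, Lee, 20, 9), (Gamma, 7, Lee, 28, 9), (Lyra, 10, Lee, 20, 9), (Lyra, 10, Lee, 28, 9), (Lyra, 34, Fay, 1, 9), (Lyra, 34, Fay, 15, 7), (Lyra, 34, Fay, 6, 21), (Nova, 35, Tai, 22, 23), (Nova, 35, Tai, 24, 26), (Vega, 7, Lee, 20, 9), (Vega, 7, Lee, 28, 9)}.
Joining (Actor ⨝ Movie) and Cast on aid yields {(Gamma, 7, Lee, 20, 9, Ivy), (Gamma, 7, Lee, 20, 9, Ned), (Gamma, 7, Lee, 20, 9, Uma), (Gamma, 7, Lee, 20, 9, Xia), (Gamma, 7, Lee, 28, 9, Ivy), (Gamma, 7, Lee, 28, 9, Ned), (Gamma, 7, Lee, 28, 9, Uma), (Gamma, 7, Lee, 28, 9, Xia), (Lyra, 10, Lee, 20, 9, Ivy), (Lyra, 10, Lee, 20, 9, Ned), (Lyra, 10, Lee, 20, 9, Uma), (Lyra, 10, Lee, 20, 9, Xia), (Lyra, 10, Lee, 28, 9, Ivy), (Lyra, 10, Lee, 28, 9, Ned), (Lyra, 10, Lee, 28, 9, Uma), (Lyra, 10, Lee, 28, 9, Xia), (Lyra, 34, Fay, 1, 9, Ivy), (Lyra, 34, Fay, 1, 9, Ned), (Lyra, 34, Fay, 1, 9, Uma), (Lyra, 34, Fay, 1, 9, Xia), (Vega, 7, Lee, 20, 9, Ivy), (Vega, 7, Lee, 20, 9, Ned), (Vega, 7, Lee, 20, 9, Uma), (Vega, 7, Lee, 20, 9, Xia), (Vega, 7, Lee, 28, 9, Ivy), (Vega, 7, Lee, 28, 9, Ned), (Vega, 7, Lee, 28, 9, Uma), (Vega, 7, Lee, 28, 9, Xia)}.
π[title, aid, sid]: project onto (title, aid, sid) (21 duplicate(s) eliminated) → {(Gamma, 9, 20), (Gamma, 9, 28), (Lyra, 9, 1), (Lyra, 9, 20), (Lyra, 9, 28), (Vega, 9, 20), (Vega, 9, 28)}

{(Gamma, 9, 20), (Gamma, 9, 28), (Lyra, 9, 1), (Lyra, 9, 20), (Lyra, 9, 28), (Vega, 9, 20), (Vega, 9, 28)}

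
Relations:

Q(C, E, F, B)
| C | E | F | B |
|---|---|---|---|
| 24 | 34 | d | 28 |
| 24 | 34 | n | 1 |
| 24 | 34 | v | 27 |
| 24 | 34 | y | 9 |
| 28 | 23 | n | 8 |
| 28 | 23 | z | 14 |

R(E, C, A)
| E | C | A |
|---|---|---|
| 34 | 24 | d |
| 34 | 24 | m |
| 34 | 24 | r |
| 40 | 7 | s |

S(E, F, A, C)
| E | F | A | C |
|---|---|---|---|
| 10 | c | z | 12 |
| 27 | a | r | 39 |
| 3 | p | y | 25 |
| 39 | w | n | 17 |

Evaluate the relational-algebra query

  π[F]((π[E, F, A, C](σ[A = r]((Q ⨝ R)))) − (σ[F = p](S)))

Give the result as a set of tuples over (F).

{d, n, v, y}

Joining Q and R on C, E yields {(24, 34, d, 28, d), (24, 34, d, 28, m), (24, 34, d, 28, r), (24, 34, n, 1, d), (24, 34, n, 1, m), (24, 34, n, 1, r), (24, 34, v, 27, d), (24, 34, v, 27, m), (24, 34, v, 27, r), (24, 34, y, 9, d), (24, 34, y, 9, m), (24, 34, y, 9, r)}.
Filtering on A = r leaves {(24, 34, d, 28, r), (24, 34, n, 1, r), (24, 34, v, 27, r), (24, 34, y, 9, r)}.
Projecting to E, F, A, C: {(34, d, r, 24), (34, n, r, 24), (34, v, r, 24), (34, y, r, 24)}
Filtering on F = p leaves {(3, p, y, 25)}.
Set difference of the two operands is {(34, d, r, 24), (34, n, r, 24), (34, v, r, 24), (34, y, r, 24)}.
Projecting to F: {d, n, v, y}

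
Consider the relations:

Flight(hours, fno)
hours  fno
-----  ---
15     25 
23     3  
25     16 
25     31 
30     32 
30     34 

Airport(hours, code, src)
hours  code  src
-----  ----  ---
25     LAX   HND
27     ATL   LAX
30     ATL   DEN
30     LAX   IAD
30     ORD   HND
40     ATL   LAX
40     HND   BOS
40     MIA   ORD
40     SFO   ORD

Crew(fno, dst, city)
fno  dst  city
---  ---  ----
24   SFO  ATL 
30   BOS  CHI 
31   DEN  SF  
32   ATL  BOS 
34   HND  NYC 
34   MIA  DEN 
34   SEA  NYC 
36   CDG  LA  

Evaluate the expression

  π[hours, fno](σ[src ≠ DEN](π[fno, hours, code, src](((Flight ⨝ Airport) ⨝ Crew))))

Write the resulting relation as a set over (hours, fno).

Joining Flight and Airport on hours yields {(25, 16, LAX, HND), (25, 31, LAX, HND), (30, 32, ATL, DEN), (30, 32, LAX, IAD), (30, 32, ORD, HND), (30, 34, ATL, DEN), (30, 34, LAX, IAD), (30, 34, ORD, HND)}.
Joining (Flight ⨝ Airport) and Crew on fno yields {(25, 31, LAX, HND, DEN, SF), (30, 32, ATL, DEN, ATL, BOS), (30, 32, LAX, IAD, ATL, BOS), (30, 32, ORD, HND, ATL, BOS), (30, 34, ATL, DEN, HND, NYC), (30, 34, ATL, DEN, MIA, DEN), (30, 34, ATL, DEN, SEA, NYC), (30, 34, LAX, IAD, HND, NYC), (30, 34, LAX, IAD, MIA, DEN), (30, 34, LAX, IAD, SEA, NYC), (30, 34, ORD, HND, HND, NYC), (30, 34, ORD, HND, MIA, DEN), (30, 34, ORD, HND, SEA, NYC)}.
Projecting to fno, hours, code, src (6 duplicate(s) eliminated): {(31, 25, LAX, HND), (32, 30, ATL, DEN), (32, 30, LAX, IAD), (32, 30, ORD, HND), (34, 30, ATL, DEN), (34, 30, LAX, IAD), (34, 30, ORD, HND)}
σ[src ≠ DEN]: keep tuples satisfying src ≠ DEN → {(31, 25, LAX, HND), (32, 30, LAX, IAD), (32, 30, ORD, HND), (34, 30, LAX, IAD), (34, 30, ORD, HND)}
Projecting to hours, fno (2 duplicate(s) eliminated): {(25, 31), (30, 32), (30, 34)}

{(25, 31), (30, 32), (30, 34)}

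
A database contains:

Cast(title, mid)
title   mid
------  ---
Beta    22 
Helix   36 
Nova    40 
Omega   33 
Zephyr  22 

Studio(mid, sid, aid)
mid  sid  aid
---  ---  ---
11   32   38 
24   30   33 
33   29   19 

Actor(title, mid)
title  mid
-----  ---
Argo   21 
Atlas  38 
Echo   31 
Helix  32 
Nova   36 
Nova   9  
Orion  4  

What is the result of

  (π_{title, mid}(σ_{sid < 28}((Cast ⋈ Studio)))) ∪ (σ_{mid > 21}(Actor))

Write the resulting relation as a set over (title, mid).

Cast ⋈ Studio (natural join on mid): {(Omega, 33, 29, 19)}
Selection sid < 28: {}
π_{title, mid} gives {}.
Selection mid > 21: {(Atlas, 38), (Echo, 31), (Helix, 32), (Nova, 36)}
Union: {} with {(Atlas, 38), (Echo, 31), (Helix, 32), (Nova, 36)} → {(Atlas, 38), (Echo, 31), (Helix, 32), (Nova, 36)}

{(Atlas, 38), (Echo, 31), (Helix, 32), (Nova, 36)}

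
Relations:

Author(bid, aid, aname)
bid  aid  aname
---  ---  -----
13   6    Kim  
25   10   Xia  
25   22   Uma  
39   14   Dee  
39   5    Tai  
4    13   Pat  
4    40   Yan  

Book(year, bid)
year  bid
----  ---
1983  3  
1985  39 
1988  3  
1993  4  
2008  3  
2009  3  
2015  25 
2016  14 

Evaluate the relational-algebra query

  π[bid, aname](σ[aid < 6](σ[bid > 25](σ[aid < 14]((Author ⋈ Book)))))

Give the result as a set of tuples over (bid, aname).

Natural join on bid: {(25, 10, Xia, 2015), (25, 22, Uma, 2015), (39, 14, Dee, 1985), (39, 5, Tai, 1985), (4, 13, Pat, 1993), (4, 40, Yan, 1993)}
Apply σ_{aid < 14}; surviving tuples: {(25, 10, Xia, 2015), (39, 5, Tai, 1985), (4, 13, Pat, 1993)}
Apply σ_{bid > 25}; surviving tuples: {(39, 5, Tai, 1985)}
Apply σ_{aid < 6}; surviving tuples: {(39, 5, Tai, 1985)}
Keep only column(s) bid, aname: {(39, Tai)}

{(39, Tai)}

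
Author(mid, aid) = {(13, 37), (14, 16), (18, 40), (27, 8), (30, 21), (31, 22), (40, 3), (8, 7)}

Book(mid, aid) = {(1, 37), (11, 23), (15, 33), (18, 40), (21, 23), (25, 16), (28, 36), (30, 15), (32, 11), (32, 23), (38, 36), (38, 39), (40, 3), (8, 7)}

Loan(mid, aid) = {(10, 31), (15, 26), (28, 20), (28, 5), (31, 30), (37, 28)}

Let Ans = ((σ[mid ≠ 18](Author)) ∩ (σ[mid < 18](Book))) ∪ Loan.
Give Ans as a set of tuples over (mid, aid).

σ[mid ≠ 18]: keep tuples satisfying mid ≠ 18 → {(13, 37), (14, 16), (27, 8), (30, 21), (31, 22), (40, 3), (8, 7)}
σ[mid < 18]: keep tuples satisfying mid < 18 → {(1, 37), (11, 23), (15, 33), (8, 7)}
Intersection: {(13, 37), (14, 16), (27, 8), (30, 21), (31, 22), (40, 3), (8, 7)} with {(1, 37), (11, 23), (15, 33), (8, 7)} → {(8, 7)}
Union: {(8, 7)} with {(10, 31), (15, 26), (28, 20), (28, 5), (31, 30), (37, 28)} → {(10, 31), (15, 26), (28, 20), (28, 5), (31, 30), (37, 28), (8, 7)}

{(10, 31), (15, 26), (28, 20), (28, 5), (31, 30), (37, 28), (8, 7)}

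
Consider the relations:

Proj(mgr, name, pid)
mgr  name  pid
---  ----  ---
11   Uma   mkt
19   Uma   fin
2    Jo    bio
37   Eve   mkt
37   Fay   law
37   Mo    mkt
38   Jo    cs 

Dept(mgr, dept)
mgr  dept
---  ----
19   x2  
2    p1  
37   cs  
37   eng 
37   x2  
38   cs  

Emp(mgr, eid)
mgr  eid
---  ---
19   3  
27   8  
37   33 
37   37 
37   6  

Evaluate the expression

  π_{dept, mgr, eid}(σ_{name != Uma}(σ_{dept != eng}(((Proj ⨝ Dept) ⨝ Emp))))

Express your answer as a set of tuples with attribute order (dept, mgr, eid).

Natural join on mgr: {(19, Uma, fin, x2), (2, Jo, bio, p1), (37, Eve, mkt, cs), (37, Eve, mkt, eng), (37, Eve, mkt, x2), (37, Fay, law, cs), (37, Fay, law, eng), (37, Fay, law, x2), (37, Mo, mkt, cs), (37, Mo, mkt, eng), (37, Mo, mkt, x2), (38, Jo, cs, cs)}
Natural join on mgr: {(19, Uma, fin, x2, 3), (37, Eve, mkt, cs, 33), (37, Eve, mkt, cs, 37), (37, Eve, mkt, cs, 6), (37, Eve, mkt, eng, 33), (37, Eve, mkt, eng, 37), (37, Eve, mkt, eng, 6), (37, Eve, mkt, x2, 33), (37, Eve, mkt, x2, 37), (37, Eve, mkt, x2, 6), (37, Fay, law, cs, 33), (37, Fay, law, cs, 37), (37, Fay, law, cs, 6), (37, Fay, law, eng, 33), (37, Fay, law, eng, 37), (37, Fay, law, eng, 6), (37, Fay, law, x2, 33), (37, Fay, law, x2, 37), (37, Fay, law, x2, 6), (37, Mo, mkt, cs, 33), (37, Mo, mkt, cs, 37), (37, Mo, mkt, cs, 6), (37, Mo, mkt, eng, 33), (37, Mo, mkt, eng, 37), (37, Mo, mkt, eng, 6), (37, Mo, mkt, x2, 33), (37, Mo, mkt, x2, 37), (37, Mo, mkt, x2, 6)}
Filtering on dept != eng leaves {(19, Uma, fin, x2, 3), (37, Eve, mkt, cs, 33), (37, Eve, mkt, cs, 37), (37, Eve, mkt, cs, 6), (37, Eve, mkt, x2, 33), (37, Eve, mkt, x2, 37), (37, Eve, mkt, x2, 6), (37, Fay, law, cs, 33), (37, Fay, law, cs, 37), (37, Fay, law, cs, 6), (37, Fay, law, x2, 33), (37, Fay, law, x2, 37), (37, Fay, law, x2, 6), (37, Mo, mkt, cs, 33), (37, Mo, mkt, cs, 37), (37, Mo, mkt, cs, 6), (37, Mo, mkt, x2, 33), (37, Mo, mkt, x2, 37), (37, Mo, mkt, x2, 6)}.
Filtering on name != Uma leaves {(37, Eve, mkt, cs, 33), (37, Eve, mkt, cs, 37), (37, Eve, mkt, cs, 6), (37, Eve, mkt, x2, 33), (37, Eve, mkt, x2, 37), (37, Eve, mkt, x2, 6), (37, Fay, law, cs, 33), (37, Fay, law, cs, 37), (37, Fay, law, cs, 6), (37, Fay, law, x2, 33), (37, Fay, law, x2, 37), (37, Fay, law, x2, 6), (37, Mo, mkt, cs, 33), (37, Mo, mkt, cs, 37), (37, Mo, mkt, cs, 6), (37, Mo, mkt, x2, 33), (37, Mo, mkt, x2, 37), (37, Mo, mkt, x2, 6)}.
Keep only column(s) dept, mgr, eid (12 duplicate(s) eliminated): {(cs, 37, 33), (cs, 37, 37), (cs, 37, 6), (x2, 37, 33), (x2, 37, 37), (x2, 37, 6)}

{(cs, 37, 33), (cs, 37, 37), (cs, 37, 6), (x2, 37, 33), (x2, 37, 37), (x2, 37, 6)}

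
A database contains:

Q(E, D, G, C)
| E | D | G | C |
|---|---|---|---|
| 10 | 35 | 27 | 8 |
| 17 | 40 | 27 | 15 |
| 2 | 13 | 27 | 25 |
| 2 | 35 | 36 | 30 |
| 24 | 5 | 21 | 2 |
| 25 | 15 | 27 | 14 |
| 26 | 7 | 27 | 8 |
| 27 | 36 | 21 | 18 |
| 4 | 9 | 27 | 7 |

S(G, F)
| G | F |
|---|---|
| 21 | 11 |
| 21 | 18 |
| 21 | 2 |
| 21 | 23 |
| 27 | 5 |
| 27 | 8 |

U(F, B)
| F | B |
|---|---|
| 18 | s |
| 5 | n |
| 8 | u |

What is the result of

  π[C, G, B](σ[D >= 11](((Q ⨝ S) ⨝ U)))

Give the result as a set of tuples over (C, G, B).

{(14, 27, n), (14, 27, u), (15, 27, n), (15, 27, u), (18, 21, s), (25, 27, n), (25, 27, u), (8, 27, n), (8, 27, u)}

Q ⋈ S (natural join on G): {(10, 35, 27, 8, 5), (10, 35, 27, 8, 8), (17, 40, 27, 15, 5), (17, 40, 27, 15, 8), (2, 13, 27, 25, 5), (2, 13, 27, 25, 8), (24, 5, 21, 2, 11), (24, 5, 21, 2, 18), (24, 5, 21, 2, 2), (24, 5, 21, 2, 23), (25, 15, 27, 14, 5), (25, 15, 27, 14, 8), (26, 7, 27, 8, 5), (26, 7, 27, 8, 8), (27, 36, 21, 18, 11), (27, 36, 21, 18, 18), (27, 36, 21, 18, 2), (27, 36, 21, 18, 23), (4, 9, 27, 7, 5), (4, 9, 27, 7, 8)}
(Q ⨝ S) ⋈ U (natural join on F): {(10, 35, 27, 8, 5, n), (10, 35, 27, 8, 8, u), (17, 40, 27, 15, 5, n), (17, 40, 27, 15, 8, u), (2, 13, 27, 25, 5, n), (2, 13, 27, 25, 8, u), (24, 5, 21, 2, 18, s), (25, 15, 27, 14, 5, n), (25, 15, 27, 14, 8, u), (26, 7, 27, 8, 5, n), (26, 7, 27, 8, 8, u), (27, 36, 21, 18, 18, s), (4, 9, 27, 7, 5, n), (4, 9, 27, 7, 8, u)}
Selection D >= 11: {(10, 35, 27, 8, 5, n), (10, 35, 27, 8, 8, u), (17, 40, 27, 15, 5, n), (17, 40, 27, 15, 8, u), (2, 13, 27, 25, 5, n), (2, 13, 27, 25, 8, u), (25, 15, 27, 14, 5, n), (25, 15, 27, 14, 8, u), (27, 36, 21, 18, 18, s)}
π_{C, G, B} gives {(14, 27, n), (14, 27, u), (15, 27, n), (15, 27, u), (18, 21, s), (25, 27, n), (25, 27, u), (8, 27, n), (8, 27, u)}.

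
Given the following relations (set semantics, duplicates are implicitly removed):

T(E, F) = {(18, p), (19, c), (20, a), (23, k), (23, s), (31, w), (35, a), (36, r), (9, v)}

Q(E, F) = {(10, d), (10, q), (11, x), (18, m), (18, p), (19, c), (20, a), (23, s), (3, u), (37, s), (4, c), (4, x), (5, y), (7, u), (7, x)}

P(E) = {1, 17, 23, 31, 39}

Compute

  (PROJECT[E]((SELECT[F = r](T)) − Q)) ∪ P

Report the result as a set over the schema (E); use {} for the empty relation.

σ[F = r]: keep tuples satisfying F = r → {(36, r)}
Set difference of the two operands is {(36, r)}.
Keep only column(s) E: {36}
Set union of the two operands is {1, 17, 23, 31, 36, 39}.

{1, 17, 23, 31, 36, 39}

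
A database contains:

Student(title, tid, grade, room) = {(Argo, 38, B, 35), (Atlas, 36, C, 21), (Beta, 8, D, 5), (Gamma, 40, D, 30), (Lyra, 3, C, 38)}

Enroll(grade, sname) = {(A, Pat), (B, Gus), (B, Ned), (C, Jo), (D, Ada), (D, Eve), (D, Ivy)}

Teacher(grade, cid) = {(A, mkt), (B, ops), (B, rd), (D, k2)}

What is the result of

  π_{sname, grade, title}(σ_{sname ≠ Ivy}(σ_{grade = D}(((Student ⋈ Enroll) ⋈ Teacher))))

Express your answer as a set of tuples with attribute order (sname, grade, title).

{(Ada, D, Beta), (Ada, D, Gamma), (Eve, D, Beta), (Eve, D, Gamma)}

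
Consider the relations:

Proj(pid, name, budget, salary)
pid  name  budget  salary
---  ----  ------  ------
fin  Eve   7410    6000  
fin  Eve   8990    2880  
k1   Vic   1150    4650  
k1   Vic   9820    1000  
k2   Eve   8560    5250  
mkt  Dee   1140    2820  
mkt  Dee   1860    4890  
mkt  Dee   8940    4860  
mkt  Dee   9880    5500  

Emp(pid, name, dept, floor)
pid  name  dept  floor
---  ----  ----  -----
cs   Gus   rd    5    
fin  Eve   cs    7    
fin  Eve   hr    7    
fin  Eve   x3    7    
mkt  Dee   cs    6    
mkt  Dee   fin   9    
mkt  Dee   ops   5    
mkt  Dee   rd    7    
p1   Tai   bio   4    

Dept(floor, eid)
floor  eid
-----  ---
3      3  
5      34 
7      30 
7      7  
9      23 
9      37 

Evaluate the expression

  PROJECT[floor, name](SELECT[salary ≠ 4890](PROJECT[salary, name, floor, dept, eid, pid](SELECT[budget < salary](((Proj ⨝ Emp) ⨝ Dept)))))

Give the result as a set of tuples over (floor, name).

{(5, Dee), (7, Dee), (9, Dee)}

Proj ⋈ Emp (natural join on pid, name): {(fin, Eve, 7410, 6000, cs, 7), (fin, Eve, 7410, 6000, hr, 7), (fin, Eve, 7410, 6000, x3, 7), (fin, Eve, 8990, 2880, cs, 7), (fin, Eve, 8990, 2880, hr, 7), (fin, Eve, 8990, 2880, x3, 7), (mkt, Dee, 1140, 2820, cs, 6), (mkt, Dee, 1140, 2820, fin, 9), (mkt, Dee, 1140, 2820, ops, 5), (mkt, Dee, 1140, 2820, rd, 7), (mkt, Dee, 1860, 4890, cs, 6), (mkt, Dee, 1860, 4890, fin, 9), (mkt, Dee, 1860, 4890, ops, 5), (mkt, Dee, 1860, 4890, rd, 7), (mkt, Dee, 8940, 4860, cs, 6), (mkt, Dee, 8940, 4860, fin, 9), (mkt, Dee, 8940, 4860, ops, 5), (mkt, Dee, 8940, 4860, rd, 7), (mkt, Dee, 9880, 5500, cs, 6), (mkt, Dee, 9880, 5500, fin, 9), (mkt, Dee, 9880, 5500, ops, 5), (mkt, Dee, 9880, 5500, rd, 7)}
(Proj ⨝ Emp) ⋈ Dept (natural join on floor): {(fin, Eve, 7410, 6000, cs, 7, 30), (fin, Eve, 7410, 6000, cs, 7, 7), (fin, Eve, 7410, 6000, hr, 7, 30), (fin, Eve, 7410, 6000, hr, 7, 7), (fin, Eve, 7410, 6000, x3, 7, 30), (fin, Eve, 7410, 6000, x3, 7, 7), (fin, Eve, 8990, 2880, cs, 7, 30), (fin, Eve, 8990, 2880, cs, 7, 7), (fin, Eve, 8990, 2880, hr, 7, 30), (fin, Eve, 8990, 2880, hr, 7, 7), (fin, Eve, 8990, 2880, x3, 7, 30), (fin, Eve, 8990, 2880, x3, 7, 7), (mkt, Dee, 1140, 2820, fin, 9, 23), (mkt, Dee, 1140, 2820, fin, 9, 37), (mkt, Dee, 1140, 2820, ops, 5, 34), (mkt, Dee, 1140, 2820, rd, 7, 30), (mkt, Dee, 1140, 2820, rd, 7, 7), (mkt, Dee, 1860, 4890, fin, 9, 23), (mkt, Dee, 1860, 4890, fin, 9, 37), (mkt, Dee, 1860, 4890, ops, 5, 34), (mkt, Dee, 1860, 4890, rd, 7, 30), (mkt, Dee, 1860, 4890, rd, 7, 7), (mkt, Dee, 8940, 4860, fin, 9, 23), (mkt, Dee, 8940, 4860, fin, 9, 37), (mkt, Dee, 8940, 4860, ops, 5, 34), (mkt, Dee, 8940, 4860, rd, 7, 30), (mkt, Dee, 8940, 4860, rd, 7, 7), (mkt, Dee, 9880, 5500, fin, 9, 23), (mkt, Dee, 9880, 5500, fin, 9, 37), (mkt, Dee, 9880, 5500, ops, 5, 34), (mkt, Dee, 9880, 5500, rd, 7, 30), (mkt, Dee, 9880, 5500, rd, 7, 7)}
Filtering on budget < salary leaves {(mkt, Dee, 1140, 2820, fin, 9, 23), (mkt, Dee, 1140, 2820, fin, 9, 37), (mkt, Dee, 1140, 2820, ops, 5, 34), (mkt, Dee, 1140, 2820, rd, 7, 30), (mkt, Dee, 1140, 2820, rd, 7, 7), (mkt, Dee, 1860, 4890, fin, 9, 23), (mkt, Dee, 1860, 4890, fin, 9, 37), (mkt, Dee, 1860, 4890, ops, 5, 34), (mkt, Dee, 1860, 4890, rd, 7, 30), (mkt, Dee, 1860, 4890, rd, 7, 7)}.
π[salary, name, floor, dept, eid, pid]: project onto (salary, name, floor, dept, eid, pid) → {(2820, Dee, 5, ops, 34, mkt), (2820, Dee, 7, rd, 30, mkt), (2820, Dee, 7, rd, 7, mkt), (2820, Dee, 9, fin, 23, mkt), (2820, Dee, 9, fin, 37, mkt), (4890, Dee, 5, ops, 34, mkt), (4890, Dee, 7, rd, 30, mkt), (4890, Dee, 7, rd, 7, mkt), (4890, Dee, 9, fin, 23, mkt), (4890, Dee, 9, fin, 37, mkt)}
Filtering on salary ≠ 4890 leaves {(2820, Dee, 5, ops, 34, mkt), (2820, Dee, 7, rd, 30, mkt), (2820, Dee, 7, rd, 7, mkt), (2820, Dee, 9, fin, 23, mkt), (2820, Dee, 9, fin, 37, mkt)}.
π[floor, name]: project onto (floor, name) (2 duplicate(s) eliminated) → {(5, Dee), (7, Dee), (9, Dee)}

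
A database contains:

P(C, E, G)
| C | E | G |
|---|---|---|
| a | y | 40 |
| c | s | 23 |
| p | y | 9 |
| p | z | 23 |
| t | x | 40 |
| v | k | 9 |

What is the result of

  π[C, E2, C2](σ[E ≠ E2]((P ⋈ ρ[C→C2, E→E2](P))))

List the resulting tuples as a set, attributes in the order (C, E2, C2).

ρ[C→C2, E→E2]: schema becomes (C2, E2, G); tuples unchanged.
P ⋈ ρ[C→C2, E→E2](P) (natural join on G): {(a, y, 40, a, y), (a, y, 40, t, x), (c, s, 23, c, s), (c, s, 23, p, z), (p, y, 9, p, y), (p, y, 9, v, k), (p, z, 23, c, s), (p, z, 23, p, z), (t, x, 40, a, y), (t, x, 40, t, x), (v, k, 9, p, y), (v, k, 9, v, k)}
Selection E ≠ E2: {(a, y, 40, t, x), (c, s, 23, p, z), (p, y, 9, v, k), (p, z, 23, c, s), (t, x, 40, a, y), (v, k, 9, p, y)}
Projecting to C, E2, C2: {(a, x, t), (c, z, p), (p, k, v), (p, s, c), (t, y, a), (v, y, p)}

{(a, x, t), (c, z, p), (p, k, v), (p, s, c), (t, y, a), (v, y, p)}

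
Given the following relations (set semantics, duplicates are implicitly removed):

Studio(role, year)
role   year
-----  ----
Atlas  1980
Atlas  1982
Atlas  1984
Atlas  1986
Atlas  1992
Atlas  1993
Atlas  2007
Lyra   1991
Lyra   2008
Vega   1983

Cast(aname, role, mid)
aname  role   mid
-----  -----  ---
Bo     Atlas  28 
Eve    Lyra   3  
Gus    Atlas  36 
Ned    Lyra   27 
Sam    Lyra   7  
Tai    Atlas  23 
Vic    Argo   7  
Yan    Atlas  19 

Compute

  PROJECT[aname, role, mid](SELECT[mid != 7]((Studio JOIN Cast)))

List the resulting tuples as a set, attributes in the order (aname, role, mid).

Joining Studio and Cast on role yields {(Atlas, 1980, Bo, 28), (Atlas, 1980, Gus, 36), (Atlas, 1980, Tai, 23), (Atlas, 1980, Yan, 19), (Atlas, 1982, Bo, 28), (Atlas, 1982, Gus, 36), (Atlas, 1982, Tai, 23), (Atlas, 1982, Yan, 19), (Atlas, 1984, Bo, 28), (Atlas, 1984, Gus, 36), (Atlas, 1984, Tai, 23), (Atlas, 1984, Yan, 19), (Atlas, 1986, Bo, 28), (Atlas, 1986, Gus, 36), (Atlas, 1986, Tai, 23), (Atlas, 1986, Yan, 19), (Atlas, 1992, Bo, 28), (Atlas, 1992, Gus, 36), (Atlas, 1992, Tai, 23), (Atlas, 1992, Yan, 19), (Atlas, 1993, Bo, 28), (Atlas, 1993, Gus, 36), (Atlas, 1993, Tai, 23), (Atlas, 1993, Yan, 19), (Atlas, 2007, Bo, 28), (Atlas, 2007, Gus, 36), (Atlas, 2007, Tai, 23), (Atlas, 2007, Yan, 19), (Lyra, 1991, Eve, 3), (Lyra, 1991, Ned, 27), (Lyra, 1991, Sam, 7), (Lyra, 2008, Eve, 3), (Lyra, 2008, Ned, 27), (Lyra, 2008, Sam, 7)}.
Selection mid != 7: {(Atlas, 1980, Bo, 28), (Atlas, 1980, Gus, 36), (Atlas, 1980, Tai, 23), (Atlas, 1980, Yan, 19), (Atlas, 1982, Bo, 28), (Atlas, 1982, Gus, 36), (Atlas, 1982, Tai, 23), (Atlas, 1982, Yan, 19), (Atlas, 1984, Bo, 28), (Atlas, 1984, Gus, 36), (Atlas, 1984, Tai, 23), (Atlas, 1984, Yan, 19), (Atlas, 1986, Bo, 28), (Atlas, 1986, Gus, 36), (Atlas, 1986, Tai, 23), (Atlas, 1986, Yan, 19), (Atlas, 1992, Bo, 28), (Atlas, 1992, Gus, 36), (Atlas, 1992, Tai, 23), (Atlas, 1992, Yan, 19), (Atlas, 1993, Bo, 28), (Atlas, 1993, Gus, 36), (Atlas, 1993, Tai, 23), (Atlas, 1993, Yan, 19), (Atlas, 2007, Bo, 28), (Atlas, 2007, Gus, 36), (Atlas, 2007, Tai, 23), (Atlas, 2007, Yan, 19), (Lyra, 1991, Eve, 3), (Lyra, 1991, Ned, 27), (Lyra, 2008, Eve, 3), (Lyra, 2008, Ned, 27)}
π_{aname, role, mid} gives {(Bo, Atlas, 28), (Eve, Lyra, 3), (Gus, Atlas, 36), (Ned, Lyra, 27), (Tai, Atlas, 23), (Yan, Atlas, 19)} (26 duplicate(s) eliminated).

{(Bo, Atlas, 28), (Eve, Lyra, 3), (Gus, Atlas, 36), (Ned, Lyra, 27), (Tai, Atlas, 23), (Yan, Atlas, 19)}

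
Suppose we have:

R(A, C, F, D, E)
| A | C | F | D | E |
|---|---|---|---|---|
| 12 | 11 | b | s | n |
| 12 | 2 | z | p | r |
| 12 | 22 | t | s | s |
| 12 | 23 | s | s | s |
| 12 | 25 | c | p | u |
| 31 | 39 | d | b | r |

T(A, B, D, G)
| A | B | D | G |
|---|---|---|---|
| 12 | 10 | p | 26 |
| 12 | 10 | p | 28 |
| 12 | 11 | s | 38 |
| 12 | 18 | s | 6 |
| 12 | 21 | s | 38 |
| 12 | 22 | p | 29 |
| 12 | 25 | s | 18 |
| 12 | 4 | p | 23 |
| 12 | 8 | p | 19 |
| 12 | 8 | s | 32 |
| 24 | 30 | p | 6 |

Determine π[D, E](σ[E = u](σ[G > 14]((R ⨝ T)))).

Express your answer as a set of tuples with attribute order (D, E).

{(p, u)}

R ⋈ T (natural join on A, D): {(12, 11, b, s, n, 11, 38), (12, 11, b, s, n, 18, 6), (12, 11, b, s, n, 21, 38), (12, 11, b, s, n, 25, 18), (12, 11, b, s, n, 8, 32), (12, 2, z, p, r, 10, 26), (12, 2, z, p, r, 10, 28), (12, 2, z, p, r, 22, 29), (12, 2, z, p, r, 4, 23), (12, 2, z, p, r, 8, 19), (12, 22, t, s, s, 11, 38), (12, 22, t, s, s, 18, 6), (12, 22, t, s, s, 21, 38), (12, 22, t, s, s, 25, 18), (12, 22, t, s, s, 8, 32), (12, 23, s, s, s, 11, 38), (12, 23, s, s, s, 18, 6), (12, 23, s, s, s, 21, 38), (12, 23, s, s, s, 25, 18), (12, 23, s, s, s, 8, 32), (12, 25, c, p, u, 10, 26), (12, 25, c, p, u, 10, 28), (12, 25, c, p, u, 22, 29), (12, 25, c, p, u, 4, 23), (12, 25, c, p, u, 8, 19)}
Apply σ_{G > 14}; surviving tuples: {(12, 11, b, s, n, 11, 38), (12, 11, b, s, n, 21, 38), (12, 11, b, s, n, 25, 18), (12, 11, b, s, n, 8, 32), (12, 2, z, p, r, 10, 26), (12, 2, z, p, r, 10, 28), (12, 2, z, p, r, 22, 29), (12, 2, z, p, r, 4, 23), (12, 2, z, p, r, 8, 19), (12, 22, t, s, s, 11, 38), (12, 22, t, s, s, 21, 38), (12, 22, t, s, s, 25, 18), (12, 22, t, s, s, 8, 32), (12, 23, s, s, s, 11, 38), (12, 23, s, s, s, 21, 38), (12, 23, s, s, s, 25, 18), (12, 23, s, s, s, 8, 32), (12, 25, c, p, u, 10, 26), (12, 25, c, p, u, 10, 28), (12, 25, c, p, u, 22, 29), (12, 25, c, p, u, 4, 23), (12, 25, c, p, u, 8, 19)}
Apply σ_{E = u}; surviving tuples: {(12, 25, c, p, u, 10, 26), (12, 25, c, p, u, 10, 28), (12, 25, c, p, u, 22, 29), (12, 25, c, p, u, 4, 23), (12, 25, c, p, u, 8, 19)}
π_{D, E} gives {(p, u)} (4 duplicate(s) eliminated).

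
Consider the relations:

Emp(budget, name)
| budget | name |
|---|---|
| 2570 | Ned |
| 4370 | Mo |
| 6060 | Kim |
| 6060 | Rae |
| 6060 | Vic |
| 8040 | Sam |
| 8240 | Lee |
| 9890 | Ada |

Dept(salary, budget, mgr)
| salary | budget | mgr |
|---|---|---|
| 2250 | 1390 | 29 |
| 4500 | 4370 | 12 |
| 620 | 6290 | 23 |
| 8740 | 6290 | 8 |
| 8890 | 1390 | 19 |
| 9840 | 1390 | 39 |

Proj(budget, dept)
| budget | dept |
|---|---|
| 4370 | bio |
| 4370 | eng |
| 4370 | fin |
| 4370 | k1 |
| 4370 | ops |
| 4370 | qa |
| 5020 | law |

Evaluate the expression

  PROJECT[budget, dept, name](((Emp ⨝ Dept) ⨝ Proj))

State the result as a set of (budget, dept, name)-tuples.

{(4370, bio, Mo), (4370, eng, Mo), (4370, fin, Mo), (4370, k1, Mo), (4370, ops, Mo), (4370, qa, Mo)}

Joining Emp and Dept on budget yields {(4370, Mo, 4500, 12)}.
Joining (Emp ⨝ Dept) and Proj on budget yields {(4370, Mo, 4500, 12, bio), (4370, Mo, 4500, 12, eng), (4370, Mo, 4500, 12, fin), (4370, Mo, 4500, 12, k1), (4370, Mo, 4500, 12, ops), (4370, Mo, 4500, 12, qa)}.
Keep only column(s) budget, dept, name: {(4370, bio, Mo), (4370, eng, Mo), (4370, fin, Mo), (4370, k1, Mo), (4370, ops, Mo), (4370, qa, Mo)}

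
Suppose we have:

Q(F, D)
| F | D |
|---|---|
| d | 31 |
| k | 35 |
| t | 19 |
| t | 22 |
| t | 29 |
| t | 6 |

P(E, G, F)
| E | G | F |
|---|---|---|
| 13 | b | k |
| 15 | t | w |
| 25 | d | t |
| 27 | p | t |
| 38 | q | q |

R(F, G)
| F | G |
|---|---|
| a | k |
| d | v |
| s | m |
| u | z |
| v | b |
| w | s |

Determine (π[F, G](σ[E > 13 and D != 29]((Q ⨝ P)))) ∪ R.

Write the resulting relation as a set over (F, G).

{(a, k), (d, v), (s, m), (t, d), (t, p), (u, z), (v, b), (w, s)}

Natural join on F: {(k, 35, 13, b), (t, 19, 25, d), (t, 19, 27, p), (t, 22, 25, d), (t, 22, 27, p), (t, 29, 25, d), (t, 29, 27, p), (t, 6, 25, d), (t, 6, 27, p)}
Apply σ_{E > 13 and D != 29}; surviving tuples: {(t, 19, 25, d), (t, 19, 27, p), (t, 22, 25, d), (t, 22, 27, p), (t, 6, 25, d), (t, 6, 27, p)}
π_{F, G} gives {(t, d), (t, p)} (4 duplicate(s) eliminated).
Set union of the two operands is {(a, k), (d, v), (s, m), (t, d), (t, p), (u, z), (v, b), (w, s)}.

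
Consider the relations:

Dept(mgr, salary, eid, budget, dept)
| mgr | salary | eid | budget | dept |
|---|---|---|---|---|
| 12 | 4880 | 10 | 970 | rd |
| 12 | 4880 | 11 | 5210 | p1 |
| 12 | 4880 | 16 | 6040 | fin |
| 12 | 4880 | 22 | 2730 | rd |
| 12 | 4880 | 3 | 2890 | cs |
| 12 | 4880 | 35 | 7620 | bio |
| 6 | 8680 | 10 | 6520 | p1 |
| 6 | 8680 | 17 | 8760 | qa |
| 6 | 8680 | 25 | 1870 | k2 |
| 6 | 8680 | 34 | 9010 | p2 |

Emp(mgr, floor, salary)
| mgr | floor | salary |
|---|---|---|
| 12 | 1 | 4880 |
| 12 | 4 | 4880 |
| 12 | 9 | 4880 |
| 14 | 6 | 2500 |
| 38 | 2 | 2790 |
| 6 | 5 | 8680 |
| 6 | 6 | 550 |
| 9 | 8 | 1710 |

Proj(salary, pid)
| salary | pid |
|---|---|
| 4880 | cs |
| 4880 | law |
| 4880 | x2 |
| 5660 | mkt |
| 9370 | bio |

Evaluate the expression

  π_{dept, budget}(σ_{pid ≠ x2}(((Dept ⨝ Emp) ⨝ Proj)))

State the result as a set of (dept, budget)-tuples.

{(bio, 7620), (cs, 2890), (fin, 6040), (p1, 5210), (rd, 2730), (rd, 970)}

Dept ⋈ Emp (natural join on mgr, salary): {(12, 4880, 10, 970, rd, 1), (12, 4880, 10, 970, rd, 4), (12, 4880, 10, 970, rd, 9), (12, 4880, 11, 5210, p1, 1), (12, 4880, 11, 5210, p1, 4), (12, 4880, 11, 5210, p1, 9), (12, 4880, 16, 6040, fin, 1), (12, 4880, 16, 6040, fin, 4), (12, 4880, 16, 6040, fin, 9), (12, 4880, 22, 2730, rd, 1), (12, 4880, 22, 2730, rd, 4), (12, 4880, 22, 2730, rd, 9), (12, 4880, 3, 2890, cs, 1), (12, 4880, 3, 2890, cs, 4), (12, 4880, 3, 2890, cs, 9), (12, 4880, 35, 7620, bio, 1), (12, 4880, 35, 7620, bio, 4), (12, 4880, 35, 7620, bio, 9), (6, 8680, 10, 6520, p1, 5), (6, 8680, 17, 8760, qa, 5), (6, 8680, 25, 1870, k2, 5), (6, 8680, 34, 9010, p2, 5)}
(Dept ⨝ Emp) ⋈ Proj (natural join on salary): {(12, 4880, 10, 970, rd, 1, cs), (12, 4880, 10, 970, rd, 1, law), (12, 4880, 10, 970, rd, 1, x2), (12, 4880, 10, 970, rd, 4, cs), (12, 4880, 10, 970, rd, 4, law), (12, 4880, 10, 970, rd, 4, x2), (12, 4880, 10, 970, rd, 9, cs), (12, 4880, 10, 970, rd, 9, law), (12, 4880, 10, 970, rd, 9, x2), (12, 4880, 11, 5210, p1, 1, cs), (12, 4880, 11, 5210, p1, 1, law), (12, 4880, 11, 5210, p1, 1, x2), (12, 4880, 11, 5210, p1, 4, cs), (12, 4880, 11, 5210, p1, 4, law), (12, 4880, 11, 5210, p1, 4, x2), (12, 4880, 11, 5210, p1, 9, cs), (12, 4880, 11, 5210, p1, 9, law), (12, 4880, 11, 5210, p1, 9, x2), (12, 4880, 16, 6040, fin, 1, cs), (12, 4880, 16, 6040, fin, 1, law), (12, 4880, 16, 6040, fin, 1, x2), (12, 4880, 16, 6040, fin, 4, cs), (12, 4880, 16, 6040, fin, 4, law), (12, 4880, 16, 6040, fin, 4, x2), (12, 4880, 16, 6040, fin, 9, cs), (12, 4880, 16, 6040, fin, 9, law), (12, 4880, 16, 6040, fin, 9, x2), (12, 4880, 22, 2730, rd, 1, cs), (12, 4880, 22, 2730, rd, 1, law), (12, 4880, 22, 2730, rd, 1, x2), (12, 4880, 22, 2730, rd, 4, cs), (12, 4880, 22, 2730, rd, 4, law), (12, 4880, 22, 2730, rd, 4, x2), (12, 4880, 22, 2730, rd, 9, cs), (12, 4880, 22, 2730, rd, 9, law), (12, 4880, 22, 2730, rd, 9, x2), (12, 4880, 3, 2890, cs, 1, cs), (12, 4880, 3, 2890, cs, 1, law), (12, 4880, 3, 2890, cs, 1, x2), (12, 4880, 3, 2890, cs, 4, cs), (12, 4880, 3, 2890, cs, 4, law), (12, 4880, 3, 2890, cs, 4, x2), (12, 4880, 3, 2890, cs, 9, cs), (12, 4880, 3, 2890, cs, 9, law), (12, 4880, 3, 2890, cs, 9, x2), (12, 4880, 35, 7620, bio, 1, cs), (12, 4880, 35, 7620, bio, 1, law), (12, 4880, 35, 7620, bio, 1, x2), (12, 4880, 35, 7620, bio, 4, cs), (12, 4880, 35, 7620, bio, 4, law), (12, 4880, 35, 7620, bio, 4, x2), (12, 4880, 35, 7620, bio, 9, cs), (12, 4880, 35, 7620, bio, 9, law), (12, 4880, 35, 7620, bio, 9, x2)}
Selection pid ≠ x2: {(12, 4880, 10, 970, rd, 1, cs), (12, 4880, 10, 970, rd, 1, law), (12, 4880, 10, 970, rd, 4, cs), (12, 4880, 10, 970, rd, 4, law), (12, 4880, 10, 970, rd, 9, cs), (12, 4880, 10, 970, rd, 9, law), (12, 4880, 11, 5210, p1, 1, cs), (12, 4880, 11, 5210, p1, 1, law), (12, 4880, 11, 5210, p1, 4, cs), (12, 4880, 11, 5210, p1, 4, law), (12, 4880, 11, 5210, p1, 9, cs), (12, 4880, 11, 5210, p1, 9, law), (12, 4880, 16, 6040, fin, 1, cs), (12, 4880, 16, 6040, fin, 1, law), (12, 4880, 16, 6040, fin, 4, cs), (12, 4880, 16, 6040, fin, 4, law), (12, 4880, 16, 6040, fin, 9, cs), (12, 4880, 16, 6040, fin, 9, law), (12, 4880, 22, 2730, rd, 1, cs), (12, 4880, 22, 2730, rd, 1, law), (12, 4880, 22, 2730, rd, 4, cs), (12, 4880, 22, 2730, rd, 4, law), (12, 4880, 22, 2730, rd, 9, cs), (12, 4880, 22, 2730, rd, 9, law), (12, 4880, 3, 2890, cs, 1, cs), (12, 4880, 3, 2890, cs, 1, law), (12, 4880, 3, 2890, cs, 4, cs), (12, 4880, 3, 2890, cs, 4, law), (12, 4880, 3, 2890, cs, 9, cs), (12, 4880, 3, 2890, cs, 9, law), (12, 4880, 35, 7620, bio, 1, cs), (12, 4880, 35, 7620, bio, 1, law), (12, 4880, 35, 7620, bio, 4, cs), (12, 4880, 35, 7620, bio, 4, law), (12, 4880, 35, 7620, bio, 9, cs), (12, 4880, 35, 7620, bio, 9, law)}
π_{dept, budget} gives {(bio, 7620), (cs, 2890), (fin, 6040), (p1, 5210), (rd, 2730), (rd, 970)} (30 duplicate(s) eliminated).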